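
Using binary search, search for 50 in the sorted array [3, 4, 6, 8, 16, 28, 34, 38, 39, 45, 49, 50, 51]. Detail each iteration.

Binary search for 50 in [3, 4, 6, 8, 16, 28, 34, 38, 39, 45, 49, 50, 51]:

lo=0, hi=12, mid=6, arr[mid]=34 -> 34 < 50, search right half
lo=7, hi=12, mid=9, arr[mid]=45 -> 45 < 50, search right half
lo=10, hi=12, mid=11, arr[mid]=50 -> Found target at index 11!

Binary search finds 50 at index 11 after 3 comparisons. The search repeatedly halves the search space by comparing with the middle element.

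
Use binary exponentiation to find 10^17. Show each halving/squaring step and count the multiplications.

Computing 10^17 by squaring (build up from 10^1; each line after the first costs one multiplication):

10^1 = 10
10^2 = (10^1)^2 = 10^2 = 100
10^4 = (10^2)^2 = 100^2 = 10000
10^8 = (10^4)^2 = 10000^2 = 100000000
10^16 = (10^8)^2 = 100000000^2 = 10000000000000000
10^17 = 10 * 10^16 = 10 * 10000000000000000 = 100000000000000000

Result: 100000000000000000
Multiplications needed: 5 (5 lines after 10^1)

10^17 = 100000000000000000. Using exponentiation by squaring, this requires 5 multiplications. The key idea: if the exponent is even, square the half-power; if odd, multiply by the base once.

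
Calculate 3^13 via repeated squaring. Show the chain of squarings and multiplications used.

Computing 3^13 by squaring (build up from 3^1; each line after the first costs one multiplication):

3^1 = 3
3^2 = (3^1)^2 = 3^2 = 9
3^3 = 3 * 3^2 = 3 * 9 = 27
3^6 = (3^3)^2 = 27^2 = 729
3^12 = (3^6)^2 = 729^2 = 531441
3^13 = 3 * 3^12 = 3 * 531441 = 1594323

Result: 1594323
Multiplications needed: 5 (5 lines after 3^1)

3^13 = 1594323. Using exponentiation by squaring, this requires 5 multiplications. The key idea: if the exponent is even, square the half-power; if odd, multiply by the base once.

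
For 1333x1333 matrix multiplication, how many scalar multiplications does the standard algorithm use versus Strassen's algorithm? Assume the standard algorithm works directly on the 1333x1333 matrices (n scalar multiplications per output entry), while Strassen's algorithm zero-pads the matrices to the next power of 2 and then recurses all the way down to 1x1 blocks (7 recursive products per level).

Matrix multiplication for 1333x1333 matrices:

Strassen's algorithm requires power-of-2 dimensions. Pad 1333x1333 to 2048x2048 (next power of 2).

Standard algorithm: 1333^3 = 2368593037 multiplications
Strassen's algorithm: 7^(log2(2048)) = 7^11 = 1977326743 multiplications
Savings: 2368593037 - 1977326743 = 391266294 multiplications

Standard: 2368593037 multiplications (1333^3). Strassen: 1977326743 multiplications (7^11, after padding to 2048x2048). Strassen reduces 8 recursive multiplications to 7 at each level.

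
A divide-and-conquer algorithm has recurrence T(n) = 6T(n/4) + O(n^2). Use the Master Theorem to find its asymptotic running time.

Master Theorem for T(n) = 6T(n/4) + O(n^2):

a = 6, b = 4, c = 2
log_b(a) = log_4(6) = 1.2925

Case 3: c = 2 > log_4(6) = 1.2925
T(n) = O(n^2) = O(n^2)

For T(n) = 6T(n/4) + O(n^2): log_4(6) = 1.2925. This is Case 3 of the Master Theorem (c > log_b(a), work dominated by root), giving O(n^2).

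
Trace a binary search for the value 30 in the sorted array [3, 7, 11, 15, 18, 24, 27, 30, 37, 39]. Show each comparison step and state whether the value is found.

Binary search for 30 in [3, 7, 11, 15, 18, 24, 27, 30, 37, 39]:

lo=0, hi=9, mid=4, arr[mid]=18 -> 18 < 30, search right half
lo=5, hi=9, mid=7, arr[mid]=30 -> Found target at index 7!

Binary search finds 30 at index 7 after 2 comparisons. The search repeatedly halves the search space by comparing with the middle element.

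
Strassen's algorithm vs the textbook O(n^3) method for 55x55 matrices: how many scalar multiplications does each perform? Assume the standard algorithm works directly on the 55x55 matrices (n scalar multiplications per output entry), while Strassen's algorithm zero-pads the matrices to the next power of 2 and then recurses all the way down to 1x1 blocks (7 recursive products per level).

Matrix multiplication for 55x55 matrices:

Strassen's algorithm requires power-of-2 dimensions. Pad 55x55 to 64x64 (next power of 2).

Standard algorithm: 55^3 = 166375 multiplications
Strassen's algorithm: 7^(log2(64)) = 7^6 = 117649 multiplications
Savings: 166375 - 117649 = 48726 multiplications

Standard: 166375 multiplications (55^3). Strassen: 117649 multiplications (7^6, after padding to 64x64). Strassen reduces 8 recursive multiplications to 7 at each level.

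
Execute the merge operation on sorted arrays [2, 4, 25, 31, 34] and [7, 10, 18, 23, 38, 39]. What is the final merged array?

Merging process:

Compare 2 vs 7: take 2 from left. Merged: [2]
Compare 4 vs 7: take 4 from left. Merged: [2, 4]
Compare 25 vs 7: take 7 from right. Merged: [2, 4, 7]
Compare 25 vs 10: take 10 from right. Merged: [2, 4, 7, 10]
Compare 25 vs 18: take 18 from right. Merged: [2, 4, 7, 10, 18]
Compare 25 vs 23: take 23 from right. Merged: [2, 4, 7, 10, 18, 23]
Compare 25 vs 38: take 25 from left. Merged: [2, 4, 7, 10, 18, 23, 25]
Compare 31 vs 38: take 31 from left. Merged: [2, 4, 7, 10, 18, 23, 25, 31]
Compare 34 vs 38: take 34 from left. Merged: [2, 4, 7, 10, 18, 23, 25, 31, 34]
Append remaining from right: [38, 39]. Merged: [2, 4, 7, 10, 18, 23, 25, 31, 34, 38, 39]

Final merged array: [2, 4, 7, 10, 18, 23, 25, 31, 34, 38, 39]
Total comparisons: 9

The merged array is [2, 4, 7, 10, 18, 23, 25, 31, 34, 38, 39], requiring 9 comparisons. The merge step runs in O(n) time where n is the total number of elements.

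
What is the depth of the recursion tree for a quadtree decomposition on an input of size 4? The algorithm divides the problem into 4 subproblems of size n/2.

For divide and conquer with division factor 2:

Problem sizes at each level:
Level 0: 4
Level 1: 2
Level 2: 1

The root is level 0 and the size-1 base case is level 2 (the tree spans levels 0 through 2, i.e. 3 levels counting the root), so the depth is the number of divisions: log_2(4) = 2

The recursion tree depth is log_2(4) = 2. At each level, the problem size is divided by 2, so it takes 2 divisions to reduce to a base case of size 1. The algorithm makes 4 recursive calls at each level.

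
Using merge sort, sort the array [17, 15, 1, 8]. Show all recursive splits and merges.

Merge sort trace:

Split: [17, 15, 1, 8] -> [17, 15] and [1, 8]
  Split: [17, 15] -> [17] and [15]
  Merge: [17] + [15] -> [15, 17]
  Split: [1, 8] -> [1] and [8]
  Merge: [1] + [8] -> [1, 8]
Merge: [15, 17] + [1, 8] -> [1, 8, 15, 17]

Final sorted array: [1, 8, 15, 17]

The merge sort proceeds by recursively splitting the array and merging sorted halves.
After all merges, the sorted array is [1, 8, 15, 17].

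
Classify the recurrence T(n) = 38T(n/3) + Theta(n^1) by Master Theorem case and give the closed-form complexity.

Master Theorem for T(n) = 38T(n/3) + O(n^1):

a = 38, b = 3, c = 1
log_b(a) = log_3(38) = 3.3111

Case 1: c = 1 < log_3(38) = 3.3111
T(n) = O(n^(log_3 38))

For T(n) = 38T(n/3) + O(n^1): log_3(38) = 3.3111. This is Case 1 of the Master Theorem (c < log_b(a), work dominated by leaves), giving O(n^(log_3 38)).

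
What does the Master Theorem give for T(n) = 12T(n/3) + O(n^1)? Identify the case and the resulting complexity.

Master Theorem for T(n) = 12T(n/3) + O(n^1):

a = 12, b = 3, c = 1
log_b(a) = log_3(12) = 2.2619

Case 1: c = 1 < log_3(12) = 2.2619
T(n) = O(n^(log_3 12))

For T(n) = 12T(n/3) + O(n^1): log_3(12) = 2.2619. This is Case 1 of the Master Theorem (c < log_b(a), work dominated by leaves), giving O(n^(log_3 12)).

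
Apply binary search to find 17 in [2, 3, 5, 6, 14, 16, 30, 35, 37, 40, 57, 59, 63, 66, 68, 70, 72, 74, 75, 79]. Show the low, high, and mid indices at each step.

Binary search for 17 in [2, 3, 5, 6, 14, 16, 30, 35, 37, 40, 57, 59, 63, 66, 68, 70, 72, 74, 75, 79]:

lo=0, hi=19, mid=9, arr[mid]=40 -> 40 > 17, search left half
lo=0, hi=8, mid=4, arr[mid]=14 -> 14 < 17, search right half
lo=5, hi=8, mid=6, arr[mid]=30 -> 30 > 17, search left half
lo=5, hi=5, mid=5, arr[mid]=16 -> 16 < 17, search right half
lo=6 > hi=5, target 17 not found

Binary search determines that 17 is not in the array after 4 comparisons. The search space was exhausted without finding the target.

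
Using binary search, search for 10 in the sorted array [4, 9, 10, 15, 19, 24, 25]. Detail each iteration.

Binary search for 10 in [4, 9, 10, 15, 19, 24, 25]:

lo=0, hi=6, mid=3, arr[mid]=15 -> 15 > 10, search left half
lo=0, hi=2, mid=1, arr[mid]=9 -> 9 < 10, search right half
lo=2, hi=2, mid=2, arr[mid]=10 -> Found target at index 2!

Binary search finds 10 at index 2 after 3 comparisons. The search repeatedly halves the search space by comparing with the middle element.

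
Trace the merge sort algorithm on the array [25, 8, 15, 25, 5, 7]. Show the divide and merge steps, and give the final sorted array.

Merge sort trace:

Split: [25, 8, 15, 25, 5, 7] -> [25, 8, 15] and [25, 5, 7]
  Split: [25, 8, 15] -> [25] and [8, 15]
    Split: [8, 15] -> [8] and [15]
    Merge: [8] + [15] -> [8, 15]
  Merge: [25] + [8, 15] -> [8, 15, 25]
  Split: [25, 5, 7] -> [25] and [5, 7]
    Split: [5, 7] -> [5] and [7]
    Merge: [5] + [7] -> [5, 7]
  Merge: [25] + [5, 7] -> [5, 7, 25]
Merge: [8, 15, 25] + [5, 7, 25] -> [5, 7, 8, 15, 25, 25]

Final sorted array: [5, 7, 8, 15, 25, 25]

The merge sort proceeds by recursively splitting the array and merging sorted halves.
After all merges, the sorted array is [5, 7, 8, 15, 25, 25].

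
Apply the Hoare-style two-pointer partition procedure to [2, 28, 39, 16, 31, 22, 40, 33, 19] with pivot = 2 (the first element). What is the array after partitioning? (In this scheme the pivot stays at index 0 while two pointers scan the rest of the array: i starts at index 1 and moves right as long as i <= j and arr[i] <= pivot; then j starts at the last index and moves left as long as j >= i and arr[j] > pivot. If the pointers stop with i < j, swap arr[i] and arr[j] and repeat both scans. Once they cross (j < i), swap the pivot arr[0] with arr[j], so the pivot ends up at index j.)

Hoare-style two-pointer partition with pivot = 2:

Initial array: [2, 28, 39, 16, 31, 22, 40, 33, 19]

Pointers start at i = 1, j = 8.
i ends at 1, j ends at 0: the pointers have crossed (j < i), so scanning stops.

j = 0, so swapping arr[0] with arr[j] leaves the pivot at position 0: [2, 28, 39, 16, 31, 22, 40, 33, 19]
Pivot position: 0

After partitioning with pivot 2, the array becomes [2, 28, 39, 16, 31, 22, 40, 33, 19]. The pivot is placed at index 0. All elements to the left of the pivot are <= 2, and all elements to the right are > 2.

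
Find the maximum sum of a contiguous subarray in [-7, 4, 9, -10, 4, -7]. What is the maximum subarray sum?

Using Kadane's algorithm on [-7, 4, 9, -10, 4, -7]:

Scanning through the array:
Position 1 (value 4): max_ending_here = 4, max_so_far = 4
Position 2 (value 9): max_ending_here = 13, max_so_far = 13
Position 3 (value -10): max_ending_here = 3, max_so_far = 13
Position 4 (value 4): max_ending_here = 7, max_so_far = 13
Position 5 (value -7): max_ending_here = 0, max_so_far = 13

Maximum subarray: [4, 9]
Maximum sum: 13

The maximum subarray is [4, 9] with sum 13. This subarray runs from index 1 to index 2.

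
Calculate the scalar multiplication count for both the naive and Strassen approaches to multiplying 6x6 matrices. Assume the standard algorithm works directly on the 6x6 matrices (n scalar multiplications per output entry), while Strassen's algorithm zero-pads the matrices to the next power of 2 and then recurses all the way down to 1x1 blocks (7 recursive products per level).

Matrix multiplication for 6x6 matrices:

Strassen's algorithm requires power-of-2 dimensions. Pad 6x6 to 8x8 (next power of 2).

Standard algorithm: 6^3 = 216 multiplications
Strassen's algorithm: 7^(log2(8)) = 7^3 = 343 multiplications
Difference: 216 - 343 = -127 (Strassen uses MORE here due to padding overhead — for small or just-over-power-of-2 n, padding can outweigh the per-level savings)

Standard: 216 multiplications (6^3). Strassen: 343 multiplications (7^3, after padding to 8x8). Strassen reduces 8 recursive multiplications to 7 at each level.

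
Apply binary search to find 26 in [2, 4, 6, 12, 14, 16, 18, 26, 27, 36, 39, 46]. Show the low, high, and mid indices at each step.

Binary search for 26 in [2, 4, 6, 12, 14, 16, 18, 26, 27, 36, 39, 46]:

lo=0, hi=11, mid=5, arr[mid]=16 -> 16 < 26, search right half
lo=6, hi=11, mid=8, arr[mid]=27 -> 27 > 26, search left half
lo=6, hi=7, mid=6, arr[mid]=18 -> 18 < 26, search right half
lo=7, hi=7, mid=7, arr[mid]=26 -> Found target at index 7!

Binary search finds 26 at index 7 after 4 comparisons. The search repeatedly halves the search space by comparing with the middle element.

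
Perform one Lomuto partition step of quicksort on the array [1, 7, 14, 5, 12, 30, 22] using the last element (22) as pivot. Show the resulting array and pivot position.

Lomuto partition with pivot = 22:

Initial array: [1, 7, 14, 5, 12, 30, 22]

arr[0]=1 <= 22: swap with position 0, array becomes [1, 7, 14, 5, 12, 30, 22]
arr[1]=7 <= 22: swap with position 1, array becomes [1, 7, 14, 5, 12, 30, 22]
arr[2]=14 <= 22: swap with position 2, array becomes [1, 7, 14, 5, 12, 30, 22]
arr[3]=5 <= 22: swap with position 3, array becomes [1, 7, 14, 5, 12, 30, 22]
arr[4]=12 <= 22: swap with position 4, array becomes [1, 7, 14, 5, 12, 30, 22]
arr[5]=30 > 22: no swap

Place pivot at position 5: [1, 7, 14, 5, 12, 22, 30]
Pivot position: 5

After partitioning with pivot 22, the array becomes [1, 7, 14, 5, 12, 22, 30]. The pivot is placed at index 5. All elements to the left of the pivot are <= 22, and all elements to the right are > 22.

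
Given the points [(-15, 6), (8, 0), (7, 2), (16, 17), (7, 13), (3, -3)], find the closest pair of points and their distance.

Computing all pairwise distances among 6 points:

d((-15, 6), (8, 0)) = 23.7697
d((-15, 6), (7, 2)) = 22.3607
d((-15, 6), (16, 17)) = 32.8938
d((-15, 6), (7, 13)) = 23.0868
d((-15, 6), (3, -3)) = 20.1246
d((8, 0), (7, 2)) = 2.2361 <-- minimum
d((8, 0), (16, 17)) = 18.7883
d((8, 0), (7, 13)) = 13.0384
d((8, 0), (3, -3)) = 5.831
d((7, 2), (16, 17)) = 17.4929
d((7, 2), (7, 13)) = 11.0
d((7, 2), (3, -3)) = 6.4031
d((16, 17), (7, 13)) = 9.8489
d((16, 17), (3, -3)) = 23.8537
d((7, 13), (3, -3)) = 16.4924

Closest pair: (8, 0) and (7, 2) with distance 2.2361

The closest pair is (8, 0) and (7, 2) with Euclidean distance 2.2361. For 6 points, brute-force pairwise comparison is shown above. For large n, the divide-and-conquer algorithm (sort by x, recurse on halves, check the dividing strip) achieves O(n log n).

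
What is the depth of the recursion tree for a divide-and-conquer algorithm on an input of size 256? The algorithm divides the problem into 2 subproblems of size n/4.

For divide and conquer with division factor 4:

Problem sizes at each level:
Level 0: 256
Level 1: 64
Level 2: 16
Level 3: 4
Level 4: 1

The root is level 0 and the size-1 base case is level 4 (the tree spans levels 0 through 4, i.e. 5 levels counting the root), so the depth is the number of divisions: log_4(256) = 4

The recursion tree depth is log_4(256) = 4. At each level, the problem size is divided by 4, so it takes 4 divisions to reduce to a base case of size 1. The algorithm makes 2 recursive calls at each level.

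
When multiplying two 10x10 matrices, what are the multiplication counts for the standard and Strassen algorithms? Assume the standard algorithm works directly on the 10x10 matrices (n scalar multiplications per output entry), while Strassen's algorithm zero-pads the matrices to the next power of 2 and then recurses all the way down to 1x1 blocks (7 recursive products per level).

Matrix multiplication for 10x10 matrices:

Strassen's algorithm requires power-of-2 dimensions. Pad 10x10 to 16x16 (next power of 2).

Standard algorithm: 10^3 = 1000 multiplications
Strassen's algorithm: 7^(log2(16)) = 7^4 = 2401 multiplications
Difference: 1000 - 2401 = -1401 (Strassen uses MORE here due to padding overhead — for small or just-over-power-of-2 n, padding can outweigh the per-level savings)

Standard: 1000 multiplications (10^3). Strassen: 2401 multiplications (7^4, after padding to 16x16). Strassen reduces 8 recursive multiplications to 7 at each level.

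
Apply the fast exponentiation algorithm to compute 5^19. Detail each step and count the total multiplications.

Computing 5^19 by squaring (build up from 5^1; each line after the first costs one multiplication):

5^1 = 5
5^2 = (5^1)^2 = 5^2 = 25
5^4 = (5^2)^2 = 25^2 = 625
5^8 = (5^4)^2 = 625^2 = 390625
5^9 = 5 * 5^8 = 5 * 390625 = 1953125
5^18 = (5^9)^2 = 1953125^2 = 3814697265625
5^19 = 5 * 5^18 = 5 * 3814697265625 = 19073486328125

Result: 19073486328125
Multiplications needed: 6 (6 lines after 5^1)

5^19 = 19073486328125. Using exponentiation by squaring, this requires 6 multiplications. The key idea: if the exponent is even, square the half-power; if odd, multiply by the base once.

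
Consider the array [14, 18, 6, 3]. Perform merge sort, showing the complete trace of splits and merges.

Merge sort trace:

Split: [14, 18, 6, 3] -> [14, 18] and [6, 3]
  Split: [14, 18] -> [14] and [18]
  Merge: [14] + [18] -> [14, 18]
  Split: [6, 3] -> [6] and [3]
  Merge: [6] + [3] -> [3, 6]
Merge: [14, 18] + [3, 6] -> [3, 6, 14, 18]

Final sorted array: [3, 6, 14, 18]

The merge sort proceeds by recursively splitting the array and merging sorted halves.
After all merges, the sorted array is [3, 6, 14, 18].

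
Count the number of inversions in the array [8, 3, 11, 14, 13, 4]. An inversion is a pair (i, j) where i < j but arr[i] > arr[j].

Finding inversions in [8, 3, 11, 14, 13, 4]:

(0, 1): arr[0]=8 > arr[1]=3
(0, 5): arr[0]=8 > arr[5]=4
(2, 5): arr[2]=11 > arr[5]=4
(3, 4): arr[3]=14 > arr[4]=13
(3, 5): arr[3]=14 > arr[5]=4
(4, 5): arr[4]=13 > arr[5]=4

Total inversions: 6

The array has 6 inversion(s): (0,1), (0,5), (2,5), (3,4), (3,5), (4,5). Each pair (i,j) satisfies i < j and arr[i] > arr[j].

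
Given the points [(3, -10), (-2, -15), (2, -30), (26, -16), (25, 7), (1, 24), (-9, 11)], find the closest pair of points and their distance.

Computing all pairwise distances among 7 points:

d((3, -10), (-2, -15)) = 7.0711 <-- minimum
d((3, -10), (2, -30)) = 20.025
d((3, -10), (26, -16)) = 23.7697
d((3, -10), (25, 7)) = 27.8029
d((3, -10), (1, 24)) = 34.0588
d((3, -10), (-9, 11)) = 24.1868
d((-2, -15), (2, -30)) = 15.5242
d((-2, -15), (26, -16)) = 28.0179
d((-2, -15), (25, 7)) = 34.8281
d((-2, -15), (1, 24)) = 39.1152
d((-2, -15), (-9, 11)) = 26.9258
d((2, -30), (26, -16)) = 27.7849
d((2, -30), (25, 7)) = 43.566
d((2, -30), (1, 24)) = 54.0093
d((2, -30), (-9, 11)) = 42.45
d((26, -16), (25, 7)) = 23.0217
d((26, -16), (1, 24)) = 47.1699
d((26, -16), (-9, 11)) = 44.2041
d((25, 7), (1, 24)) = 29.4109
d((25, 7), (-9, 11)) = 34.2345
d((1, 24), (-9, 11)) = 16.4012

Closest pair: (3, -10) and (-2, -15) with distance 7.0711

The closest pair is (3, -10) and (-2, -15) with Euclidean distance 7.0711. For 7 points, brute-force pairwise comparison is shown above. For large n, the divide-and-conquer algorithm (sort by x, recurse on halves, check the dividing strip) achieves O(n log n).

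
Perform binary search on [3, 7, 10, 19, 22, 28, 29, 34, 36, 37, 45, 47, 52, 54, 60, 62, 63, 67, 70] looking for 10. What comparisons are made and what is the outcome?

Binary search for 10 in [3, 7, 10, 19, 22, 28, 29, 34, 36, 37, 45, 47, 52, 54, 60, 62, 63, 67, 70]:

lo=0, hi=18, mid=9, arr[mid]=37 -> 37 > 10, search left half
lo=0, hi=8, mid=4, arr[mid]=22 -> 22 > 10, search left half
lo=0, hi=3, mid=1, arr[mid]=7 -> 7 < 10, search right half
lo=2, hi=3, mid=2, arr[mid]=10 -> Found target at index 2!

Binary search finds 10 at index 2 after 4 comparisons. The search repeatedly halves the search space by comparing with the middle element.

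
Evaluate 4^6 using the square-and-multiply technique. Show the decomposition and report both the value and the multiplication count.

Computing 4^6 by squaring (build up from 4^1; each line after the first costs one multiplication):

4^1 = 4
4^2 = (4^1)^2 = 4^2 = 16
4^3 = 4 * 4^2 = 4 * 16 = 64
4^6 = (4^3)^2 = 64^2 = 4096

Result: 4096
Multiplications needed: 3 (3 lines after 4^1)

4^6 = 4096. Using exponentiation by squaring, this requires 3 multiplications. The key idea: if the exponent is even, square the half-power; if odd, multiply by the base once.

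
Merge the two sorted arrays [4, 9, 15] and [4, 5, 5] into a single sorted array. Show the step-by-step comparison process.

Merging process:

Compare 4 vs 4: take 4 from left. Merged: [4]
Compare 9 vs 4: take 4 from right. Merged: [4, 4]
Compare 9 vs 5: take 5 from right. Merged: [4, 4, 5]
Compare 9 vs 5: take 5 from right. Merged: [4, 4, 5, 5]
Append remaining from left: [9, 15]. Merged: [4, 4, 5, 5, 9, 15]

Final merged array: [4, 4, 5, 5, 9, 15]
Total comparisons: 4

The merged array is [4, 4, 5, 5, 9, 15], requiring 4 comparisons. The merge step runs in O(n) time where n is the total number of elements.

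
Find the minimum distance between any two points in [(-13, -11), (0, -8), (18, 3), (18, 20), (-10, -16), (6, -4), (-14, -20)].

Computing all pairwise distances among 7 points:

d((-13, -11), (0, -8)) = 13.3417
d((-13, -11), (18, 3)) = 34.0147
d((-13, -11), (18, 20)) = 43.8406
d((-13, -11), (-10, -16)) = 5.831
d((-13, -11), (6, -4)) = 20.2485
d((-13, -11), (-14, -20)) = 9.0554
d((0, -8), (18, 3)) = 21.095
d((0, -8), (18, 20)) = 33.2866
d((0, -8), (-10, -16)) = 12.8062
d((0, -8), (6, -4)) = 7.2111
d((0, -8), (-14, -20)) = 18.4391
d((18, 3), (18, 20)) = 17.0
d((18, 3), (-10, -16)) = 33.8378
d((18, 3), (6, -4)) = 13.8924
d((18, 3), (-14, -20)) = 39.4081
d((18, 20), (-10, -16)) = 45.607
d((18, 20), (6, -4)) = 26.8328
d((18, 20), (-14, -20)) = 51.225
d((-10, -16), (6, -4)) = 20.0
d((-10, -16), (-14, -20)) = 5.6569 <-- minimum
d((6, -4), (-14, -20)) = 25.6125

Closest pair: (-10, -16) and (-14, -20) with distance 5.6569

The closest pair is (-10, -16) and (-14, -20) with Euclidean distance 5.6569. For 7 points, brute-force pairwise comparison is shown above. For large n, the divide-and-conquer algorithm (sort by x, recurse on halves, check the dividing strip) achieves O(n log n).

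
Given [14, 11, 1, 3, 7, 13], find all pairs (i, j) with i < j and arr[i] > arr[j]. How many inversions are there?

Finding inversions in [14, 11, 1, 3, 7, 13]:

(0, 1): arr[0]=14 > arr[1]=11
(0, 2): arr[0]=14 > arr[2]=1
(0, 3): arr[0]=14 > arr[3]=3
(0, 4): arr[0]=14 > arr[4]=7
(0, 5): arr[0]=14 > arr[5]=13
(1, 2): arr[1]=11 > arr[2]=1
(1, 3): arr[1]=11 > arr[3]=3
(1, 4): arr[1]=11 > arr[4]=7

Total inversions: 8

The array has 8 inversion(s): (0,1), (0,2), (0,3), (0,4), (0,5), (1,2), (1,3), (1,4). Each pair (i,j) satisfies i < j and arr[i] > arr[j].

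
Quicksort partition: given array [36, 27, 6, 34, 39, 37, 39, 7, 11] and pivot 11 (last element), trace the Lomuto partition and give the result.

Lomuto partition with pivot = 11:

Initial array: [36, 27, 6, 34, 39, 37, 39, 7, 11]

arr[0]=36 > 11: no swap
arr[1]=27 > 11: no swap
arr[2]=6 <= 11: swap with position 0, array becomes [6, 27, 36, 34, 39, 37, 39, 7, 11]
arr[3]=34 > 11: no swap
arr[4]=39 > 11: no swap
arr[5]=37 > 11: no swap
arr[6]=39 > 11: no swap
arr[7]=7 <= 11: swap with position 1, array becomes [6, 7, 36, 34, 39, 37, 39, 27, 11]

Place pivot at position 2: [6, 7, 11, 34, 39, 37, 39, 27, 36]
Pivot position: 2

After partitioning with pivot 11, the array becomes [6, 7, 11, 34, 39, 37, 39, 27, 36]. The pivot is placed at index 2. All elements to the left of the pivot are <= 11, and all elements to the right are > 11.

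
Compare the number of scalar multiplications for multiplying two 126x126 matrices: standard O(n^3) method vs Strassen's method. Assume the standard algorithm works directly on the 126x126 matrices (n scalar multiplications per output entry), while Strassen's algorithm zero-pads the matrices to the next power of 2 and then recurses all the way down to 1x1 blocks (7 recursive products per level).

Matrix multiplication for 126x126 matrices:

Strassen's algorithm requires power-of-2 dimensions. Pad 126x126 to 128x128 (next power of 2).

Standard algorithm: 126^3 = 2000376 multiplications
Strassen's algorithm: 7^(log2(128)) = 7^7 = 823543 multiplications
Savings: 2000376 - 823543 = 1176833 multiplications

Standard: 2000376 multiplications (126^3). Strassen: 823543 multiplications (7^7, after padding to 128x128). Strassen reduces 8 recursive multiplications to 7 at each level.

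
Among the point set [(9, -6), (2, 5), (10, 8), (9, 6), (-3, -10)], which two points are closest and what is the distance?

Computing all pairwise distances among 5 points:

d((9, -6), (2, 5)) = 13.0384
d((9, -6), (10, 8)) = 14.0357
d((9, -6), (9, 6)) = 12.0
d((9, -6), (-3, -10)) = 12.6491
d((2, 5), (10, 8)) = 8.544
d((2, 5), (9, 6)) = 7.0711
d((2, 5), (-3, -10)) = 15.8114
d((10, 8), (9, 6)) = 2.2361 <-- minimum
d((10, 8), (-3, -10)) = 22.2036
d((9, 6), (-3, -10)) = 20.0

Closest pair: (10, 8) and (9, 6) with distance 2.2361

The closest pair is (10, 8) and (9, 6) with Euclidean distance 2.2361. For 5 points, brute-force pairwise comparison is shown above. For large n, the divide-and-conquer algorithm (sort by x, recurse on halves, check the dividing strip) achieves O(n log n).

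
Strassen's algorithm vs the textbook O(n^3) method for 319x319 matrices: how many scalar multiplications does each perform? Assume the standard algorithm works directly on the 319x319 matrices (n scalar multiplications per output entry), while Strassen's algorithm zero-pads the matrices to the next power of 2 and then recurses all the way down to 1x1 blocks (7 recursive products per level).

Matrix multiplication for 319x319 matrices:

Strassen's algorithm requires power-of-2 dimensions. Pad 319x319 to 512x512 (next power of 2).

Standard algorithm: 319^3 = 32461759 multiplications
Strassen's algorithm: 7^(log2(512)) = 7^9 = 40353607 multiplications
Difference: 32461759 - 40353607 = -7891848 (Strassen uses MORE here due to padding overhead — for small or just-over-power-of-2 n, padding can outweigh the per-level savings)

Standard: 32461759 multiplications (319^3). Strassen: 40353607 multiplications (7^9, after padding to 512x512). Strassen reduces 8 recursive multiplications to 7 at each level.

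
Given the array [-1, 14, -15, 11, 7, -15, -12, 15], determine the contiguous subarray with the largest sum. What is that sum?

Using Kadane's algorithm on [-1, 14, -15, 11, 7, -15, -12, 15]:

Scanning through the array:
Position 1 (value 14): max_ending_here = 14, max_so_far = 14
Position 2 (value -15): max_ending_here = -1, max_so_far = 14
Position 3 (value 11): max_ending_here = 11, max_so_far = 14
Position 4 (value 7): max_ending_here = 18, max_so_far = 18
Position 5 (value -15): max_ending_here = 3, max_so_far = 18
Position 6 (value -12): max_ending_here = -9, max_so_far = 18
Position 7 (value 15): max_ending_here = 15, max_so_far = 18

Maximum subarray: [11, 7]
Maximum sum: 18

The maximum subarray is [11, 7] with sum 18. This subarray runs from index 3 to index 4.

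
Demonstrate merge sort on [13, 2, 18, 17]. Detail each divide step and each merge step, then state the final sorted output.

Merge sort trace:

Split: [13, 2, 18, 17] -> [13, 2] and [18, 17]
  Split: [13, 2] -> [13] and [2]
  Merge: [13] + [2] -> [2, 13]
  Split: [18, 17] -> [18] and [17]
  Merge: [18] + [17] -> [17, 18]
Merge: [2, 13] + [17, 18] -> [2, 13, 17, 18]

Final sorted array: [2, 13, 17, 18]

The merge sort proceeds by recursively splitting the array and merging sorted halves.
After all merges, the sorted array is [2, 13, 17, 18].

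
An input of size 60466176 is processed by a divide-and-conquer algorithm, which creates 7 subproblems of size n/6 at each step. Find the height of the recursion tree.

For divide and conquer with division factor 6:

Problem sizes at each level:
Level 0: 60466176
Level 1: 10077696
Level 2: 1679616
Level 3: 279936
Level 4: 46656
Level 5: 7776
Level 6: 1296
Level 7: 216
Level 8: 36
Level 9: 6
Level 10: 1

The root is level 0 and the size-1 base case is level 10 (the tree spans levels 0 through 10, i.e. 11 levels counting the root), so the depth is the number of divisions: log_6(60466176) = 10

The recursion tree depth is log_6(60466176) = 10. At each level, the problem size is divided by 6, so it takes 10 divisions to reduce to a base case of size 1. The algorithm makes 7 recursive calls at each level.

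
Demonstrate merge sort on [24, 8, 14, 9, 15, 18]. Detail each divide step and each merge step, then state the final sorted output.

Merge sort trace:

Split: [24, 8, 14, 9, 15, 18] -> [24, 8, 14] and [9, 15, 18]
  Split: [24, 8, 14] -> [24] and [8, 14]
    Split: [8, 14] -> [8] and [14]
    Merge: [8] + [14] -> [8, 14]
  Merge: [24] + [8, 14] -> [8, 14, 24]
  Split: [9, 15, 18] -> [9] and [15, 18]
    Split: [15, 18] -> [15] and [18]
    Merge: [15] + [18] -> [15, 18]
  Merge: [9] + [15, 18] -> [9, 15, 18]
Merge: [8, 14, 24] + [9, 15, 18] -> [8, 9, 14, 15, 18, 24]

Final sorted array: [8, 9, 14, 15, 18, 24]

The merge sort proceeds by recursively splitting the array and merging sorted halves.
After all merges, the sorted array is [8, 9, 14, 15, 18, 24].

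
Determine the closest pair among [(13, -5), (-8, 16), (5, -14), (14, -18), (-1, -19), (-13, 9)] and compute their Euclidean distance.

Computing all pairwise distances among 6 points:

d((13, -5), (-8, 16)) = 29.6985
d((13, -5), (5, -14)) = 12.0416
d((13, -5), (14, -18)) = 13.0384
d((13, -5), (-1, -19)) = 19.799
d((13, -5), (-13, 9)) = 29.5296
d((-8, 16), (5, -14)) = 32.6956
d((-8, 16), (14, -18)) = 40.4969
d((-8, 16), (-1, -19)) = 35.6931
d((-8, 16), (-13, 9)) = 8.6023
d((5, -14), (14, -18)) = 9.8489
d((5, -14), (-1, -19)) = 7.8102 <-- minimum
d((5, -14), (-13, 9)) = 29.2062
d((14, -18), (-1, -19)) = 15.0333
d((14, -18), (-13, 9)) = 38.1838
d((-1, -19), (-13, 9)) = 30.4631

Closest pair: (5, -14) and (-1, -19) with distance 7.8102

The closest pair is (5, -14) and (-1, -19) with Euclidean distance 7.8102. For 6 points, brute-force pairwise comparison is shown above. For large n, the divide-and-conquer algorithm (sort by x, recurse on halves, check the dividing strip) achieves O(n log n).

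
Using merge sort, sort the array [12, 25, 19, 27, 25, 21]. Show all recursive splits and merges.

Merge sort trace:

Split: [12, 25, 19, 27, 25, 21] -> [12, 25, 19] and [27, 25, 21]
  Split: [12, 25, 19] -> [12] and [25, 19]
    Split: [25, 19] -> [25] and [19]
    Merge: [25] + [19] -> [19, 25]
  Merge: [12] + [19, 25] -> [12, 19, 25]
  Split: [27, 25, 21] -> [27] and [25, 21]
    Split: [25, 21] -> [25] and [21]
    Merge: [25] + [21] -> [21, 25]
  Merge: [27] + [21, 25] -> [21, 25, 27]
Merge: [12, 19, 25] + [21, 25, 27] -> [12, 19, 21, 25, 25, 27]

Final sorted array: [12, 19, 21, 25, 25, 27]

The merge sort proceeds by recursively splitting the array and merging sorted halves.
After all merges, the sorted array is [12, 19, 21, 25, 25, 27].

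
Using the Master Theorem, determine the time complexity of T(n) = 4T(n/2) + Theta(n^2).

Master Theorem for T(n) = 4T(n/2) + O(n^2):

a = 4, b = 2, c = 2
log_b(a) = log_2(4) = 2.0000

Case 2: c = 2 = log_2(4) = 2.0000
T(n) = O(n^2 log n) = O(n^2 log n)

For T(n) = 4T(n/2) + O(n^2): log_2(4) = 2.0000. This is Case 2 of the Master Theorem (c = log_b(a), equal work at all levels), giving O(n^2 log n).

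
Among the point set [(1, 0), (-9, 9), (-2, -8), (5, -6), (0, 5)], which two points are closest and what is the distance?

Computing all pairwise distances among 5 points:

d((1, 0), (-9, 9)) = 13.4536
d((1, 0), (-2, -8)) = 8.544
d((1, 0), (5, -6)) = 7.2111
d((1, 0), (0, 5)) = 5.099 <-- minimum
d((-9, 9), (-2, -8)) = 18.3848
d((-9, 9), (5, -6)) = 20.5183
d((-9, 9), (0, 5)) = 9.8489
d((-2, -8), (5, -6)) = 7.2801
d((-2, -8), (0, 5)) = 13.1529
d((5, -6), (0, 5)) = 12.083

Closest pair: (1, 0) and (0, 5) with distance 5.099

The closest pair is (1, 0) and (0, 5) with Euclidean distance 5.099. For 5 points, brute-force pairwise comparison is shown above. For large n, the divide-and-conquer algorithm (sort by x, recurse on halves, check the dividing strip) achieves O(n log n).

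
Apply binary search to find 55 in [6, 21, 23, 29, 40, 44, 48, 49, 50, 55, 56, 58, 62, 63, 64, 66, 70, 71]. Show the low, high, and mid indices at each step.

Binary search for 55 in [6, 21, 23, 29, 40, 44, 48, 49, 50, 55, 56, 58, 62, 63, 64, 66, 70, 71]:

lo=0, hi=17, mid=8, arr[mid]=50 -> 50 < 55, search right half
lo=9, hi=17, mid=13, arr[mid]=63 -> 63 > 55, search left half
lo=9, hi=12, mid=10, arr[mid]=56 -> 56 > 55, search left half
lo=9, hi=9, mid=9, arr[mid]=55 -> Found target at index 9!

Binary search finds 55 at index 9 after 4 comparisons. The search repeatedly halves the search space by comparing with the middle element.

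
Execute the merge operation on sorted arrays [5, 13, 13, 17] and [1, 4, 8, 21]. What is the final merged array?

Merging process:

Compare 5 vs 1: take 1 from right. Merged: [1]
Compare 5 vs 4: take 4 from right. Merged: [1, 4]
Compare 5 vs 8: take 5 from left. Merged: [1, 4, 5]
Compare 13 vs 8: take 8 from right. Merged: [1, 4, 5, 8]
Compare 13 vs 21: take 13 from left. Merged: [1, 4, 5, 8, 13]
Compare 13 vs 21: take 13 from left. Merged: [1, 4, 5, 8, 13, 13]
Compare 17 vs 21: take 17 from left. Merged: [1, 4, 5, 8, 13, 13, 17]
Append remaining from right: [21]. Merged: [1, 4, 5, 8, 13, 13, 17, 21]

Final merged array: [1, 4, 5, 8, 13, 13, 17, 21]
Total comparisons: 7

The merged array is [1, 4, 5, 8, 13, 13, 17, 21], requiring 7 comparisons. The merge step runs in O(n) time where n is the total number of elements.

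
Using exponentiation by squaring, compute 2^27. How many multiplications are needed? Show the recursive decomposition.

Computing 2^27 by squaring (build up from 2^1; each line after the first costs one multiplication):

2^1 = 2
2^2 = (2^1)^2 = 2^2 = 4
2^3 = 2 * 2^2 = 2 * 4 = 8
2^6 = (2^3)^2 = 8^2 = 64
2^12 = (2^6)^2 = 64^2 = 4096
2^13 = 2 * 2^12 = 2 * 4096 = 8192
2^26 = (2^13)^2 = 8192^2 = 67108864
2^27 = 2 * 2^26 = 2 * 67108864 = 134217728

Result: 134217728
Multiplications needed: 7 (7 lines after 2^1)

2^27 = 134217728. Using exponentiation by squaring, this requires 7 multiplications. The key idea: if the exponent is even, square the half-power; if odd, multiply by the base once.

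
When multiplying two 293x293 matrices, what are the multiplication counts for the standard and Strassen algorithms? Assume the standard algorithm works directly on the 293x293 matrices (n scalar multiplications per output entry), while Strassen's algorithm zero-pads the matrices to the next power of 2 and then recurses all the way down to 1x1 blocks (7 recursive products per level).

Matrix multiplication for 293x293 matrices:

Strassen's algorithm requires power-of-2 dimensions. Pad 293x293 to 512x512 (next power of 2).

Standard algorithm: 293^3 = 25153757 multiplications
Strassen's algorithm: 7^(log2(512)) = 7^9 = 40353607 multiplications
Difference: 25153757 - 40353607 = -15199850 (Strassen uses MORE here due to padding overhead — for small or just-over-power-of-2 n, padding can outweigh the per-level savings)

Standard: 25153757 multiplications (293^3). Strassen: 40353607 multiplications (7^9, after padding to 512x512). Strassen reduces 8 recursive multiplications to 7 at each level.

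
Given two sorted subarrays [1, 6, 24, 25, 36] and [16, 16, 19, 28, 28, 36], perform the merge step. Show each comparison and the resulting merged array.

Merging process:

Compare 1 vs 16: take 1 from left. Merged: [1]
Compare 6 vs 16: take 6 from left. Merged: [1, 6]
Compare 24 vs 16: take 16 from right. Merged: [1, 6, 16]
Compare 24 vs 16: take 16 from right. Merged: [1, 6, 16, 16]
Compare 24 vs 19: take 19 from right. Merged: [1, 6, 16, 16, 19]
Compare 24 vs 28: take 24 from left. Merged: [1, 6, 16, 16, 19, 24]
Compare 25 vs 28: take 25 from left. Merged: [1, 6, 16, 16, 19, 24, 25]
Compare 36 vs 28: take 28 from right. Merged: [1, 6, 16, 16, 19, 24, 25, 28]
Compare 36 vs 28: take 28 from right. Merged: [1, 6, 16, 16, 19, 24, 25, 28, 28]
Compare 36 vs 36: take 36 from left. Merged: [1, 6, 16, 16, 19, 24, 25, 28, 28, 36]
Append remaining from right: [36]. Merged: [1, 6, 16, 16, 19, 24, 25, 28, 28, 36, 36]

Final merged array: [1, 6, 16, 16, 19, 24, 25, 28, 28, 36, 36]
Total comparisons: 10

The merged array is [1, 6, 16, 16, 19, 24, 25, 28, 28, 36, 36], requiring 10 comparisons. The merge step runs in O(n) time where n is the total number of elements.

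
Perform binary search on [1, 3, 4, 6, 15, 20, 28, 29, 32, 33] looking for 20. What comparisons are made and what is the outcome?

Binary search for 20 in [1, 3, 4, 6, 15, 20, 28, 29, 32, 33]:

lo=0, hi=9, mid=4, arr[mid]=15 -> 15 < 20, search right half
lo=5, hi=9, mid=7, arr[mid]=29 -> 29 > 20, search left half
lo=5, hi=6, mid=5, arr[mid]=20 -> Found target at index 5!

Binary search finds 20 at index 5 after 3 comparisons. The search repeatedly halves the search space by comparing with the middle element.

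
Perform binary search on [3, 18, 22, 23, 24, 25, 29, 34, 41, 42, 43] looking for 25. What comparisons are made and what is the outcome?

Binary search for 25 in [3, 18, 22, 23, 24, 25, 29, 34, 41, 42, 43]:

lo=0, hi=10, mid=5, arr[mid]=25 -> Found target at index 5!

Binary search finds 25 at index 5 after 1 comparisons. The search repeatedly halves the search space by comparing with the middle element.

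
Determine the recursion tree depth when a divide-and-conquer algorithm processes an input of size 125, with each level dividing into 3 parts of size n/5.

For divide and conquer with division factor 5:

Problem sizes at each level:
Level 0: 125
Level 1: 25
Level 2: 5
Level 3: 1

The root is level 0 and the size-1 base case is level 3 (the tree spans levels 0 through 3, i.e. 4 levels counting the root), so the depth is the number of divisions: log_5(125) = 3

The recursion tree depth is log_5(125) = 3. At each level, the problem size is divided by 5, so it takes 3 divisions to reduce to a base case of size 1. The algorithm makes 3 recursive calls at each level.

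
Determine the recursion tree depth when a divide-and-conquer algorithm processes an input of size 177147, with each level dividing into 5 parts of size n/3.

For divide and conquer with division factor 3:

Problem sizes at each level:
Level 0: 177147
Level 1: 59049
Level 2: 19683
Level 3: 6561
Level 4: 2187
Level 5: 729
Level 6: 243
Level 7: 81
Level 8: 27
Level 9: 9
Level 10: 3
Level 11: 1

The root is level 0 and the size-1 base case is level 11 (the tree spans levels 0 through 11, i.e. 12 levels counting the root), so the depth is the number of divisions: log_3(177147) = 11

The recursion tree depth is log_3(177147) = 11. At each level, the problem size is divided by 3, so it takes 11 divisions to reduce to a base case of size 1. The algorithm makes 5 recursive calls at each level.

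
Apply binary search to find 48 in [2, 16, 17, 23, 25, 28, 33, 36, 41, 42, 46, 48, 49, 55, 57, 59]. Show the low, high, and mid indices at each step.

Binary search for 48 in [2, 16, 17, 23, 25, 28, 33, 36, 41, 42, 46, 48, 49, 55, 57, 59]:

lo=0, hi=15, mid=7, arr[mid]=36 -> 36 < 48, search right half
lo=8, hi=15, mid=11, arr[mid]=48 -> Found target at index 11!

Binary search finds 48 at index 11 after 2 comparisons. The search repeatedly halves the search space by comparing with the middle element.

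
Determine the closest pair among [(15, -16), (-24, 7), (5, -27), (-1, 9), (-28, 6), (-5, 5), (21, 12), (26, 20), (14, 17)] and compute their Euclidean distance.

Computing all pairwise distances among 9 points:

d((15, -16), (-24, 7)) = 45.2769
d((15, -16), (5, -27)) = 14.8661
d((15, -16), (-1, 9)) = 29.6816
d((15, -16), (-28, 6)) = 48.3011
d((15, -16), (-5, 5)) = 29.0
d((15, -16), (21, 12)) = 28.6356
d((15, -16), (26, 20)) = 37.6431
d((15, -16), (14, 17)) = 33.0151
d((-24, 7), (5, -27)) = 44.6878
d((-24, 7), (-1, 9)) = 23.0868
d((-24, 7), (-28, 6)) = 4.1231 <-- minimum
d((-24, 7), (-5, 5)) = 19.105
d((-24, 7), (21, 12)) = 45.2769
d((-24, 7), (26, 20)) = 51.6624
d((-24, 7), (14, 17)) = 39.2938
d((5, -27), (-1, 9)) = 36.4966
d((5, -27), (-28, 6)) = 46.669
d((5, -27), (-5, 5)) = 33.5261
d((5, -27), (21, 12)) = 42.1545
d((5, -27), (26, 20)) = 51.4782
d((5, -27), (14, 17)) = 44.911
d((-1, 9), (-28, 6)) = 27.1662
d((-1, 9), (-5, 5)) = 5.6569
d((-1, 9), (21, 12)) = 22.2036
d((-1, 9), (26, 20)) = 29.1548
d((-1, 9), (14, 17)) = 17.0
d((-28, 6), (-5, 5)) = 23.0217
d((-28, 6), (21, 12)) = 49.366
d((-28, 6), (26, 20)) = 55.7853
d((-28, 6), (14, 17)) = 43.4166
d((-5, 5), (21, 12)) = 26.9258
d((-5, 5), (26, 20)) = 34.4384
d((-5, 5), (14, 17)) = 22.4722
d((21, 12), (26, 20)) = 9.434
d((21, 12), (14, 17)) = 8.6023
d((26, 20), (14, 17)) = 12.3693

Closest pair: (-24, 7) and (-28, 6) with distance 4.1231

The closest pair is (-24, 7) and (-28, 6) with Euclidean distance 4.1231. For 9 points, brute-force pairwise comparison is shown above. For large n, the divide-and-conquer algorithm (sort by x, recurse on halves, check the dividing strip) achieves O(n log n).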